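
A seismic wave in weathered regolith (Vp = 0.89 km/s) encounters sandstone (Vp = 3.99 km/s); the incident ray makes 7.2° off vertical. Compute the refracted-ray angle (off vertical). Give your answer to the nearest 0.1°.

Snell's law: sin θ₂ = (V₂/V₁)·sin θ₁ = (3.99/0.89)·sin 7.2° = 0.5619.
θ₂ = arcsin 0.5619 = 34.19° from the normal.

34.2°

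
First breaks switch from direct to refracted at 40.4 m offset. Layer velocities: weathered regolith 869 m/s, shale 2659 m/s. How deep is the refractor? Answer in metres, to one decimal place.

h = (x_cross/2)·√((V₂−V₁)/(V₂+V₁)).
(V₂−V₁)/(V₂+V₁) = (2659−869)/(2659+869) = 0.5074; √ = 0.7123.
h = (40.4/2)·0.7123 = 14.39 m.

14.4 m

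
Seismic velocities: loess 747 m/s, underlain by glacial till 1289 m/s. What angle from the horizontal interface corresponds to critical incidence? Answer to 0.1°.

At critical incidence the refracted ray runs along the interface (θ₂ = 90°), so sin θ_c = V₁/V₂.
θ_c = arcsin(747/1289) = arcsin 0.5795 = 35.42°.
Measured from the interface: 90° − 35.42° = 54.58°.

54.6°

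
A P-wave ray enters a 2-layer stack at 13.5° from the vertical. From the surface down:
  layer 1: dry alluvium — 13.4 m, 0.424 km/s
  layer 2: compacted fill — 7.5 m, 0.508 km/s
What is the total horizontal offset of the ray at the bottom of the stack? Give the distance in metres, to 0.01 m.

5.40 m

Apply Snell's law at each interface; in layer i the horizontal offset is hᵢ·tan θᵢ.
Layer 1: θ = 13.50°; offset = 13.4·tan 13.50° = 3.2171 m.
Layer 2: sin θ = 0.508·sin 13.5°/0.424 = 0.2797, θ = 16.24°; offset = 7.5·tan 16.24° = 2.1849 m.
Total horizontal offset = 5.4020 m.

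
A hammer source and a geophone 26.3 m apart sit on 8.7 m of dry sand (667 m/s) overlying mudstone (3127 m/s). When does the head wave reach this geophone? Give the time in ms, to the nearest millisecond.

θ_c = arcsin(V₁/V₂) = arcsin(667/3127) = 12.32°, cos θ_c = 0.9770.
Intercept time tᵢ = 2h cos θ_c / V₁ = 2·8.7·0.9770/667 = 0.02549 s.
t = x/V₂ + tᵢ = 26.3/3127 + 0.02549 = 0.03390 s.

34 ms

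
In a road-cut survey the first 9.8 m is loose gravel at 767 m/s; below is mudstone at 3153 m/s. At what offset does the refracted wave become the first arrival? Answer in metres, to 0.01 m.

θ_c = arcsin(767/3153) = 14.08°, so cos θ_c = 0.9700 and tᵢ = 2h cos θ_c/V₁ = 0.0248 s.
At crossover x/V₁ = x/V₂ + tᵢ ⇒ x = tᵢ/(1/V₁ − 1/V₂) = 0.02479/(1.3038e-03 − 3.1716e-04) = 25.12 m.

25.12 m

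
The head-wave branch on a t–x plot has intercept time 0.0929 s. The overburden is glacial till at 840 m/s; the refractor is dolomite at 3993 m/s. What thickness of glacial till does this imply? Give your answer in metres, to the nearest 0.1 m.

39.9 m

h = tᵢ·V₁·V₂ / (2·√(V₂²−V₁²)).
√(V₂²−V₁²) = √(3993² − 840²) = 3903.6 m/s.
h = 0.0929 s × 840 × 3993 / (2 × 3903.6) = 39.91 m.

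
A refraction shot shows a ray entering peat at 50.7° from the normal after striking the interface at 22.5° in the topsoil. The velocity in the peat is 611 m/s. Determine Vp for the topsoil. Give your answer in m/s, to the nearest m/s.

302 m/s

sin 22.5° = 0.3827; sin 50.7° = 0.7738.
V₁ = V₂·(sin θ₁/sin θ₂) = 611·(0.3827/0.7738) = 302.15 m/s.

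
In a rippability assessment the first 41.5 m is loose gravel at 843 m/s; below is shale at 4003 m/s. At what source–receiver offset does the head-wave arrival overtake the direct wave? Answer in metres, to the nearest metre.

103 m

θ_c = arcsin(843/4003) = 12.16°, so cos θ_c = 0.9776 and tᵢ = 2h cos θ_c/V₁ = 0.0962 s.
At crossover x/V₁ = x/V₂ + tᵢ ⇒ x = tᵢ/(1/V₁ − 1/V₂) = 0.09625/(1.1862e-03 − 2.4981e-04) = 102.78 m.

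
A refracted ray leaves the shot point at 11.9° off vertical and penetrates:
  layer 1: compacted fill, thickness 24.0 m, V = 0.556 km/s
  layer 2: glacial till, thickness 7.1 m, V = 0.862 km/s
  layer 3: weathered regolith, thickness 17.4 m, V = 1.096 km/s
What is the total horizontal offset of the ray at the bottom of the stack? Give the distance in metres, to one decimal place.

p = sin θ₁/V₁ = sin 11.9°/0.556 = 3.7087e-01 s/km is conserved through the stack.
Layer 1: θ = 11.90°; offset = 24.0·tan 11.90° = 5.058 m.
Layer 2: sin θ = p·0.862 = 0.3197 → θ = 18.64°; offset = 7.1·tan 18.64° = 2.396 m.
Layer 3: sin θ = p·1.096 = 0.4065 → θ = 23.98°; offset = 17.4·tan 23.98° = 7.741 m.
Total horizontal offset = 15.194 m.

15.2 m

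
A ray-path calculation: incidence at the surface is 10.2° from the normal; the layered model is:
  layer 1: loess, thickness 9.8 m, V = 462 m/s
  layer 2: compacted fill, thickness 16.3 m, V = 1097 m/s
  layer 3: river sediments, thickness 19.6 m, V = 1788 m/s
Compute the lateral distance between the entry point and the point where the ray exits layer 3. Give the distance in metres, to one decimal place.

27.8 m

p = sin θ₁/V₁ = sin 10.2°/462 = 3.8330e-04 s/m is conserved through the stack.
Layer 1: θ = 10.20°; offset = 9.8·tan 10.20° = 1.763 m.
Layer 2: sin θ = p·1097 = 0.4205 → θ = 24.86°; offset = 16.3·tan 24.86° = 7.554 m.
Layer 3: sin θ = p·1788 = 0.6853 → θ = 43.26°; offset = 19.6·tan 43.26° = 18.446 m.
Summing the layer offsets gives 27.763 m.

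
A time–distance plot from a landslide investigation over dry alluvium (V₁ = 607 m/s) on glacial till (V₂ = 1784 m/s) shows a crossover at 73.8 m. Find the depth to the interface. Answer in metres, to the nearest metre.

x_cross = 2h·√((V₂+V₁)/(V₂−V₁)) → h = x_cross / (2·√((V₂+V₁)/(V₂−V₁))).
√((V₂+V₁)/(V₂−V₁)) = √((1784+607)/(1784−607)) = 1.4253.
h = 73.8 / (2·1.4253) = 25.89 m.

26 m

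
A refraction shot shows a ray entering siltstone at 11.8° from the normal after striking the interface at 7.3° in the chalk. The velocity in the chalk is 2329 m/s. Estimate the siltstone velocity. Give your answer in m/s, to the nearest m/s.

3748 m/s

sin 7.3° = 0.1271; sin 11.8° = 0.2045.
V₂ = V₁·(sin θ₂/sin θ₁) = 2329·(0.2045/0.1271) = 3748.26 m/s.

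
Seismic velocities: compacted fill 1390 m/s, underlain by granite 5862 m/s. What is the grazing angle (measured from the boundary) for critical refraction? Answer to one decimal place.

76.3°

Critical incidence: sin θ_c = V₁/V₂ = 1390/5862 = 0.2371.
θ_c = arcsin 0.2371 = 13.72°.
Measured from the interface: 90° − 13.72° = 76.28°.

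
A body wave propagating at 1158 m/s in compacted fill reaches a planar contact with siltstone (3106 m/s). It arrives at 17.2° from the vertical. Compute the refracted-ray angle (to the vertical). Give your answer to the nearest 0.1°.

sin θ₁/V₁ = sin θ₂/V₂ ⇒ sin θ₂ = 3106·sin 17.2°/1158 = 3106·0.2957/1158 = 0.7932.
θ₂ = arcsin 0.7932 = 52.48° from the normal.

52.5°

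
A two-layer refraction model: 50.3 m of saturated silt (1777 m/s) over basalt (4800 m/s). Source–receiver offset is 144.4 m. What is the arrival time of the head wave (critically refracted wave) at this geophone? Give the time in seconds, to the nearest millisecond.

t = x/V₂ + 2h·√(V₂²−V₁²)/(V₁V₂).
√(V₂²−V₁²) = √(4800²−1777²) = 4459.0 m/s; delay term = 2·50.3·4459.0/(1777·4800) = 0.05259 s.
t = 144.4/4800 + 0.05259 = 0.08267 s.

0.083 s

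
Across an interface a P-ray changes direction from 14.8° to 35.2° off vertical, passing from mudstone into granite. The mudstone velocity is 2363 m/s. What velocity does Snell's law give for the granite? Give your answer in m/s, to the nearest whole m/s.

5332 m/s

sin 14.8° = 0.2554; sin 35.2° = 0.5764.
V₂ = V₁·(sin θ₂/sin θ₁) = 2363·(0.5764/0.2554) = 5332.28 m/s.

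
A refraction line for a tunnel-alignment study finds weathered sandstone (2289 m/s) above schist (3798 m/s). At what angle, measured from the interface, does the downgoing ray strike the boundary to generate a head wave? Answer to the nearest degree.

53°

Critical incidence: sin θ_c = V₁/V₂ = 2289/3798 = 0.6027.
θ_c = arcsin 0.6027 = 37.06°.
Measured from the interface: 90° − 37.06° = 52.94°.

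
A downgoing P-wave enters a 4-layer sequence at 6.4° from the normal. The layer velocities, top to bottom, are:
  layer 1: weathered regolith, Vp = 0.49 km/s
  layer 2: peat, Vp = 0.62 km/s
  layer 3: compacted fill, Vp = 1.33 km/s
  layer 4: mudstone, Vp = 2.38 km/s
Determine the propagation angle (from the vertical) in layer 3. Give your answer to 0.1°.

17.6°

Ray parameter p = sin 6.4° / 0.49 = 2.2749e-01 s/km.
sin θ_3 = p·V_3 = 2.2749e-01 × 1.33 = 0.3026.
θ_3 = 17.61° from the vertical.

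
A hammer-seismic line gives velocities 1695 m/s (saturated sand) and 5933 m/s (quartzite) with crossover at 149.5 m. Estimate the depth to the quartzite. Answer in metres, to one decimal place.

x_cross = 2h·√((V₂+V₁)/(V₂−V₁)) → h = x_cross / (2·√((V₂+V₁)/(V₂−V₁))).
√((V₂+V₁)/(V₂−V₁)) = √((5933+1695)/(5933−1695)) = 1.3416.
h = 149.5 / (2·1.3416) = 55.72 m.

55.7 m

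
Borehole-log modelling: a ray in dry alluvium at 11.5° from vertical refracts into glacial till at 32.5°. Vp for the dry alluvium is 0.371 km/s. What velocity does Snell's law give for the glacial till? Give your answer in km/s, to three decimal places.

1.000 km/s

Snell's law: sin 11.5°/V₁ = sin 32.5°/V₂.
V₂ = V₁·sin 32.5°/sin 11.5° = 0.371 × 2.6950 = 1.000 km/s.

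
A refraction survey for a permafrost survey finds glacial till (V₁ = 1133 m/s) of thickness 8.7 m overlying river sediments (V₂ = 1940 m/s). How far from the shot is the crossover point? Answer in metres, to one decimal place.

θ_c = arcsin(1133/1940) = 35.73°, so cos θ_c = 0.8117 and tᵢ = 2h cos θ_c/V₁ = 0.0125 s.
At crossover x/V₁ = x/V₂ + tᵢ ⇒ x = tᵢ/(1/V₁ − 1/V₂) = 0.01247/(8.8261e-04 − 5.1546e-04) = 33.95 m.

34.0 m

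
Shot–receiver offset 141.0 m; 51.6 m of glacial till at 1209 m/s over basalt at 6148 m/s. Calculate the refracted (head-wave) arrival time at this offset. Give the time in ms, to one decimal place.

θ_c = arcsin(V₁/V₂) = arcsin(1209/6148) = 11.34°, cos θ_c = 0.9805.
Intercept time tᵢ = 2h cos θ_c / V₁ = 2·51.6·0.9805/1209 = 0.08369 s.
t = x/V₂ + tᵢ = 141.0/6148 + 0.08369 = 0.10663 s.

106.6 ms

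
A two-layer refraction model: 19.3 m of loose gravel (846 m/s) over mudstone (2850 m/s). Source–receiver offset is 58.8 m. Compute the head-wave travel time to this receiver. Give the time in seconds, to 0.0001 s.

θ_c = arcsin(V₁/V₂) = arcsin(846/2850) = 17.27°, cos θ_c = 0.9549.
Intercept time tᵢ = 2h cos θ_c / V₁ = 2·19.3·0.9549/846 = 0.04357 s.
t = x/V₂ + tᵢ = 58.8/2850 + 0.04357 = 0.06420 s.

0.0642 s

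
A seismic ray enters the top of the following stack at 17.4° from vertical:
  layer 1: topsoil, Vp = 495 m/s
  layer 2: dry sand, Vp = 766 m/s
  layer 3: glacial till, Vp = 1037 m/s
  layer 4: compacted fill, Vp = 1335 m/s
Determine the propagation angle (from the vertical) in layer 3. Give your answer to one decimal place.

Snell's law across each interface conserves sin θ / V, so sin θ_3 = V_3·sin θ₁/V₁.
sin θ_3 = 1037 × sin 17.4° / 495 = 0.6265.
θ_3 = 38.79° from the vertical.

38.8°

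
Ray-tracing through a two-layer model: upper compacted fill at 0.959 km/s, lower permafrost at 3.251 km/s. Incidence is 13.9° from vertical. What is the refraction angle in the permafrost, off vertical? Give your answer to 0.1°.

Snell's law: sin θ₂ = (V₂/V₁)·sin θ₁ = (3.251/0.959)·sin 13.9° = 0.8144.
θ₂ = arcsin 0.8144 = 54.53° from the normal.

54.5°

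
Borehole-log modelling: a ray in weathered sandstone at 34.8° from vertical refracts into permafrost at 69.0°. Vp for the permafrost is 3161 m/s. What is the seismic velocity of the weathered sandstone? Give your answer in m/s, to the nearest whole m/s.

Snell's law: sin 34.8°/V₁ = sin 69.0°/V₂.
V₁ = V₂·sin 34.8°/sin 69.0° = 3161 × 0.6113 = 1932.37 m/s.

1932 m/s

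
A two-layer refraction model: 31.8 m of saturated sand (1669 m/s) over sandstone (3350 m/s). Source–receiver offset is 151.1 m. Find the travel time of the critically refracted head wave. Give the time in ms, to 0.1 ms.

θ_c = arcsin(V₁/V₂) = arcsin(1669/3350) = 29.88°, cos θ_c = 0.8671.
Intercept time tᵢ = 2h cos θ_c / V₁ = 2·31.8·0.8671/1669 = 0.03304 s.
t = x/V₂ + tᵢ = 151.1/3350 + 0.03304 = 0.07815 s.

78.1 ms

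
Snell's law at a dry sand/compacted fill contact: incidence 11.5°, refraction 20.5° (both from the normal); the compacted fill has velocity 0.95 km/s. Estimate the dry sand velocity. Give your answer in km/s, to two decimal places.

Snell's law: sin 11.5°/V₁ = sin 20.5°/V₂.
V₁ = V₂·sin 11.5°/sin 20.5° = 0.95 × 0.5693 = 0.54 km/s.

0.54 km/s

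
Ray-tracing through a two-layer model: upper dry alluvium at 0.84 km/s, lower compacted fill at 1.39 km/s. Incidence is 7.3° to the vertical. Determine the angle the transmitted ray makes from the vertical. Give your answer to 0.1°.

Snell's law: sin θ₂ = (V₂/V₁)·sin θ₁ = (1.39/0.84)·sin 7.3° = 0.2103.
θ₂ = sin⁻¹(0.2103) = 12.14° (from vertical).

12.1°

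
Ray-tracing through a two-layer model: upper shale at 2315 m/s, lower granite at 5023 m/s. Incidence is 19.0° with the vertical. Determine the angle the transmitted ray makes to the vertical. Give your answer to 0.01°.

44.94°

sin θ₁/V₁ = sin θ₂/V₂ ⇒ sin θ₂ = 5023·sin 19.0°/2315 = 5023·0.3256/2315 = 0.7064.
θ₂ = sin⁻¹(0.7064) = 44.94° (from vertical).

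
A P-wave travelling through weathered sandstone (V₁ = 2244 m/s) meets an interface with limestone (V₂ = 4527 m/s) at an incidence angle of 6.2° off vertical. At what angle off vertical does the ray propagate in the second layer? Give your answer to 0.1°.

12.6°

Snell's law: sin θ₂ = (V₂/V₁)·sin θ₁ = (4527/2244)·sin 6.2° = 0.2179.
θ₂ = sin⁻¹(0.2179) = 12.58° (from vertical).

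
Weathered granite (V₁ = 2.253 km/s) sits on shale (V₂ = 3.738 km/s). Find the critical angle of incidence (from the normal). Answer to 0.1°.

At critical incidence the refracted ray runs along the interface (θ₂ = 90°), so sin θ_c = V₁/V₂.
θ_c = arcsin(2.253/3.738) = arcsin 0.6027 = 37.07°.

37.1°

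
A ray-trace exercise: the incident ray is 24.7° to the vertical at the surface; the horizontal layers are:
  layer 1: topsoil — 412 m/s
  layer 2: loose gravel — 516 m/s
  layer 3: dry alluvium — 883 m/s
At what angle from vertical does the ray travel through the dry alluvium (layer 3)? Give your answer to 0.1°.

Snell's law across each interface conserves sin θ / V, so sin θ_3 = V_3·sin θ₁/V₁.
sin θ_3 = 883 × sin 24.7° / 412 = 0.8956.
θ_3 = 63.58° from the vertical.

63.6°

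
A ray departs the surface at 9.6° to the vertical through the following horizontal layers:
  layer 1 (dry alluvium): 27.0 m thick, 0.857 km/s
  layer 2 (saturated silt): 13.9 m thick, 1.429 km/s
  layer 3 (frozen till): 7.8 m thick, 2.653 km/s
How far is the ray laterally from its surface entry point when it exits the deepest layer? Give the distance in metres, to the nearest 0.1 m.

13.3 m

Apply Snell's law at each interface; in layer i the horizontal offset is hᵢ·tan θᵢ.
Layer 1: θ = 9.60°; offset = 27.0·tan 9.60° = 4.567 m.
Layer 2: sin θ = 1.429·sin 9.6°/0.857 = 0.2781, θ = 16.15°; offset = 13.9·tan 16.15° = 4.024 m.
Layer 3: sin θ = 2.653·sin 9.6°/0.857 = 0.5163, θ = 31.08°; offset = 7.8·tan 31.08° = 4.702 m.
Σ offsets = 13.293 m.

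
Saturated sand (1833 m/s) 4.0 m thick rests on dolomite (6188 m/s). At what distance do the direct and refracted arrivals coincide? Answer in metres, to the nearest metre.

x_cross = 2h·√((V₂+V₁)/(V₂−V₁)).
(V₂+V₁)/(V₂−V₁) = (6188+1833)/(6188−1833) = 1.8418; √ = 1.3571.
x_cross = 2·4.0·1.3571 = 10.86 m.

11 m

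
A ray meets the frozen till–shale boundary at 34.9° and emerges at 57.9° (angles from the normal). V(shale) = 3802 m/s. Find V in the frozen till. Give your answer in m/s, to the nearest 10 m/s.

2570 m/s

sin 34.9° = 0.5721; sin 57.9° = 0.8471.
V₁ = V₂·(sin θ₁/sin θ₂) = 3802·(0.5721/0.8471) = 2567.87 m/s.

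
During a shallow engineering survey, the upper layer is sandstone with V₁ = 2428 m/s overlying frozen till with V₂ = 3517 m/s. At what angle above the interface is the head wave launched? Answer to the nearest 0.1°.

Critical incidence: sin θ_c = V₁/V₂ = 2428/3517 = 0.6904.
θ_c = arcsin 0.6904 = 43.66°.
Measured from the interface: 90° − 43.66° = 46.34°.

46.3°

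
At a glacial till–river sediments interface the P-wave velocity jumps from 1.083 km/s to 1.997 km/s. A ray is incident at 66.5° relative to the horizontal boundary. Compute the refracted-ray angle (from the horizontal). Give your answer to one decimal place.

42.7°

Convert to the normal: θ₁ = 90° − 66.5° = 23.5°.
sin θ₁/V₁ = sin θ₂/V₂ ⇒ sin θ₂ = 1.997·sin 23.5°/1.083 = 1.997·0.3987/1.083 = 0.7353.
θ₂ = arcsin 0.7353 = 47.33° from the normal.
From the interface: 90° − 47.33° = 42.67°.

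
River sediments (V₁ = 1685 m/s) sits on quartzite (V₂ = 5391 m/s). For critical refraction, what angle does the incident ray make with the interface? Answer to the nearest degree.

Critical incidence: sin θ_c = V₁/V₂ = 1685/5391 = 0.3126.
θ_c = arcsin 0.3126 = 18.21°.
Measured from the interface: 90° − 18.21° = 71.79°.

72°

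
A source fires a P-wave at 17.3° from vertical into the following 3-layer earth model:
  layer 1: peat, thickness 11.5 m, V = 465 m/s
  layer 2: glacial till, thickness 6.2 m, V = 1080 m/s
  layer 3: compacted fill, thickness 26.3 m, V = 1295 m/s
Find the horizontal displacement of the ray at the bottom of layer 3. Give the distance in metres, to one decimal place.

48.4 m

Apply Snell's law at each interface; in layer i the horizontal offset is hᵢ·tan θᵢ.
Layer 1: θ = 17.30°; offset = 11.5·tan 17.30° = 3.582 m.
Layer 2: sin θ = 1080·sin 17.3°/465 = 0.6907, θ = 43.68°; offset = 6.2·tan 43.68° = 5.921 m.
Layer 3: sin θ = 1295·sin 17.3°/465 = 0.8282, θ = 55.91°; offset = 26.3·tan 55.91° = 38.862 m.
Summing the layer offsets gives 48.365 m.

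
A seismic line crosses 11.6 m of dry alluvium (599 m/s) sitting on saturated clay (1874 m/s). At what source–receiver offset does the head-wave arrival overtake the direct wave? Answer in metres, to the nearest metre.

θ_c = arcsin(599/1874) = 18.64°, so cos θ_c = 0.9475 and tᵢ = 2h cos θ_c/V₁ = 0.0367 s.
At crossover x/V₁ = x/V₂ + tᵢ ⇒ x = tᵢ/(1/V₁ − 1/V₂) = 0.03670/(1.6694e-03 − 5.3362e-04) = 32.31 m.

32 m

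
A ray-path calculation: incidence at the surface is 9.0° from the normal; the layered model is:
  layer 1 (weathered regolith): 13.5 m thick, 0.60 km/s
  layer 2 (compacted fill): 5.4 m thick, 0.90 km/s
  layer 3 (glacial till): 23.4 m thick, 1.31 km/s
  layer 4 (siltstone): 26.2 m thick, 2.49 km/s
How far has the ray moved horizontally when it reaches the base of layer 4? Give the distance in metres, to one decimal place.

Apply Snell's law at each interface; in layer i the horizontal offset is hᵢ·tan θᵢ.
Layer 1: θ = 9.00°; offset = 13.5·tan 9.00° = 2.138 m.
Layer 2: sin θ = 0.90·sin 9.0°/0.60 = 0.2347, θ = 13.57°; offset = 5.4·tan 13.57° = 1.304 m.
Layer 3: sin θ = 1.31·sin 9.0°/0.60 = 0.3415, θ = 19.97°; offset = 23.4·tan 19.97° = 8.504 m.
Layer 4: sin θ = 2.49·sin 9.0°/0.60 = 0.6492, θ = 40.48°; offset = 26.2·tan 40.48° = 22.362 m.
Σ offsets = 34.308 m.

34.3 m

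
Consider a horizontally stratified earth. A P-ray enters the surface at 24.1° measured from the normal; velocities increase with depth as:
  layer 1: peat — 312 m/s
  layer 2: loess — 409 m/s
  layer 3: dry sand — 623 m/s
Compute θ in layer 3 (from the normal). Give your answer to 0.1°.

54.6°

Snell's law across each interface conserves sin θ / V, so sin θ_3 = V_3·sin θ₁/V₁.
sin θ_3 = 623 × sin 24.1° / 312 = 0.8154.
θ_3 = arcsin 0.8154 = 54.62°.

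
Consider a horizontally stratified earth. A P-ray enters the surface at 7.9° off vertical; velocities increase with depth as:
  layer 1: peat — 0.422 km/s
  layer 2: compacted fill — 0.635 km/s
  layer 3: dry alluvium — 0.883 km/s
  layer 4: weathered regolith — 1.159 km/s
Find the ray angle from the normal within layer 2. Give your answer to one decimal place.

11.9°

Ray parameter p = sin 7.9° / 0.422 = 3.2570e-01 s/km.
sin θ_2 = p·V_2 = 3.2570e-01 × 0.635 = 0.2068.
θ_2 = arcsin 0.2068 = 11.94°.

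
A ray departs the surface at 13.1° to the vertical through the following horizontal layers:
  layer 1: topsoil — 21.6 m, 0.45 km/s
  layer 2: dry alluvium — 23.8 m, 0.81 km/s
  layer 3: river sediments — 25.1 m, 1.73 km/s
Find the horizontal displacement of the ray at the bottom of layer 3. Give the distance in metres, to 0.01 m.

60.24 m

Apply Snell's law at each interface; in layer i the horizontal offset is hᵢ·tan θᵢ.
Layer 1: θ = 13.10°; offset = 21.6·tan 13.10° = 5.0265 m.
Layer 2: sin θ = 0.81·sin 13.1°/0.45 = 0.4080, θ = 24.08°; offset = 23.8·tan 24.08° = 10.6351 m.
Layer 3: sin θ = 1.73·sin 13.1°/0.45 = 0.8713, θ = 60.62°; offset = 25.1·tan 60.62° = 44.5739 m.
Summing the layer offsets gives 60.2354 m.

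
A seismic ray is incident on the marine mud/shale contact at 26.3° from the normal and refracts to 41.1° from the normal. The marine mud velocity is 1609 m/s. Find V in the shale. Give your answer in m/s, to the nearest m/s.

sin 26.3° = 0.4431; sin 41.1° = 0.6574.
V₂ = V₁·(sin θ₂/sin θ₁) = 1609·(0.6574/0.4431) = 2387.24 m/s.

2387 m/s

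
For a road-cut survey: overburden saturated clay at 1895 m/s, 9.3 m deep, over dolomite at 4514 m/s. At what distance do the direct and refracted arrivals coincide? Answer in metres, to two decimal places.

29.10 m

θ_c = arcsin(1895/4514) = 24.82°, so cos θ_c = 0.9076 and tᵢ = 2h cos θ_c/V₁ = 0.0089 s.
At crossover x/V₁ = x/V₂ + tᵢ ⇒ x = tᵢ/(1/V₁ − 1/V₂) = 0.00891/(5.2770e-04 − 2.2153e-04) = 29.10 m.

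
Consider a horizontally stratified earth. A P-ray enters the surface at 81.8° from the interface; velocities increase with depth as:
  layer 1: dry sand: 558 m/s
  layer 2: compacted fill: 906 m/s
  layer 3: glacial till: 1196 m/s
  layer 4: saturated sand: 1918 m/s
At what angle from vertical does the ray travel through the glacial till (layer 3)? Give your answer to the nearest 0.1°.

17.8°

From the normal: θ₁ = 90° − 81.8° = 8.2°.
Ray parameter p = sin 8.2° / 558 = 2.5561e-04 s/m.
sin θ_3 = p·V_3 = 2.5561e-04 × 1196 = 0.3057.
θ_3 = 17.80° from the vertical.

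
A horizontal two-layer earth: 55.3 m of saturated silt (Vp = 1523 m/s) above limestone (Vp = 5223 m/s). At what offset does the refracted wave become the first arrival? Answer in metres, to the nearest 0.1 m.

θ_c = arcsin(1523/5223) = 16.95°, so cos θ_c = 0.9565 and tᵢ = 2h cos θ_c/V₁ = 0.0695 s.
At crossover x/V₁ = x/V₂ + tᵢ ⇒ x = tᵢ/(1/V₁ − 1/V₂) = 0.06946/(6.5660e-04 − 1.9146e-04) = 149.34 m.

149.3 m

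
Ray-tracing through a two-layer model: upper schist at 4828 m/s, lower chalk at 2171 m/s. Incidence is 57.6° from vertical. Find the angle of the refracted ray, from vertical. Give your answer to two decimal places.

22.31°

sin θ₁/V₁ = sin θ₂/V₂ ⇒ sin θ₂ = 2171·sin 57.6°/4828 = 2171·0.8443/4828 = 0.3797.
θ₂ = arcsin 0.3797 = 22.31° from the normal.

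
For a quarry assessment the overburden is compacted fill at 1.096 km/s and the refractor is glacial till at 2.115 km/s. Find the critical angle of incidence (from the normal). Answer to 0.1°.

Critical incidence: sin θ_c = V₁/V₂ = 1.096/2.115 = 0.5182.
θ_c = arcsin 0.5182 = 31.21°.

31.2°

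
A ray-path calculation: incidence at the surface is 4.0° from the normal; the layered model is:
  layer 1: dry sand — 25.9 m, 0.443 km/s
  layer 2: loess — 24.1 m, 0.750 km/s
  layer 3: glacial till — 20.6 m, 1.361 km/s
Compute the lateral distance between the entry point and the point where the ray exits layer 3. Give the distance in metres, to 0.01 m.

p = sin θ₁/V₁ = sin 4.0°/0.443 = 1.5746e-01 s/km is conserved through the stack.
Layer 1: θ = 4.00°; offset = 25.9·tan 4.00° = 1.8111 m.
Layer 2: sin θ = p·0.750 = 0.1181 → θ = 6.78°; offset = 24.1·tan 6.78° = 2.8662 m.
Layer 3: sin θ = p·1.361 = 0.2143 → θ = 12.37°; offset = 20.6·tan 12.37° = 4.5198 m.
Total horizontal offset = 9.1971 m.

9.20 m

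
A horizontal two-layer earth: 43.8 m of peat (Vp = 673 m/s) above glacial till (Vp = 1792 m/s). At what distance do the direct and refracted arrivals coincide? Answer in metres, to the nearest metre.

θ_c = arcsin(673/1792) = 22.06°, so cos θ_c = 0.9268 and tᵢ = 2h cos θ_c/V₁ = 0.1206 s.
At crossover x/V₁ = x/V₂ + tᵢ ⇒ x = tᵢ/(1/V₁ − 1/V₂) = 0.12064/(1.4859e-03 − 5.5804e-04) = 130.02 m.

130 m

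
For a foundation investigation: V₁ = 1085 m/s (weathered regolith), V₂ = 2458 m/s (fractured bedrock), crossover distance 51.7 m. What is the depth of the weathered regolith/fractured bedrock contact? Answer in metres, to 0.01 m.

x_cross = 2h·√((V₂+V₁)/(V₂−V₁)) → h = x_cross / (2·√((V₂+V₁)/(V₂−V₁))).
√((V₂+V₁)/(V₂−V₁)) = √((2458+1085)/(2458−1085)) = 1.6064.
h = 51.7 / (2·1.6064) = 16.09 m.

16.09 m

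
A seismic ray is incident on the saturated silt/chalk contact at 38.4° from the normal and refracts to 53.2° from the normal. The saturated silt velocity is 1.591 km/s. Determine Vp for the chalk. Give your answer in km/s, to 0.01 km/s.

Snell's law: sin 38.4°/V₁ = sin 53.2°/V₂.
V₂ = V₁·sin 53.2°/sin 38.4° = 1.591 × 1.2891 = 2.05 km/s.

2.05 km/s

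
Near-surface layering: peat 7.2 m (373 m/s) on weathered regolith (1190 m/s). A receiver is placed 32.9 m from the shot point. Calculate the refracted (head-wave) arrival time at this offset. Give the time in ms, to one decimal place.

64.3 ms

θ_c = arcsin(V₁/V₂) = arcsin(373/1190) = 18.27°, cos θ_c = 0.9496.
Intercept time tᵢ = 2h cos θ_c / V₁ = 2·7.2·0.9496/373 = 0.03666 s.
t = x/V₂ + tᵢ = 32.9/1190 + 0.03666 = 0.06431 s.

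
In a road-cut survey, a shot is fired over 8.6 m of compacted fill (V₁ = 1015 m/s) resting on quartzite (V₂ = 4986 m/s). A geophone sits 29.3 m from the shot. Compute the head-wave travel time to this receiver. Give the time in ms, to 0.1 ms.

22.5 ms

θ_c = arcsin(V₁/V₂) = arcsin(1015/4986) = 11.75°, cos θ_c = 0.9791.
Intercept time tᵢ = 2h cos θ_c / V₁ = 2·8.6·0.9791/1015 = 0.01659 s.
t = x/V₂ + tᵢ = 29.3/4986 + 0.01659 = 0.02247 s.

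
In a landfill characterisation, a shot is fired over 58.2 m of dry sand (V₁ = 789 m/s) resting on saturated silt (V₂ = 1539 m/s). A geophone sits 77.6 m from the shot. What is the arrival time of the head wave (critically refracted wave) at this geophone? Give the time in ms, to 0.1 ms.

θ_c = arcsin(V₁/V₂) = arcsin(789/1539) = 30.84°, cos θ_c = 0.8586.
Intercept time tᵢ = 2h cos θ_c / V₁ = 2·58.2·0.8586/789 = 0.12667 s.
t = x/V₂ + tᵢ = 77.6/1539 + 0.12667 = 0.17709 s.

177.1 ms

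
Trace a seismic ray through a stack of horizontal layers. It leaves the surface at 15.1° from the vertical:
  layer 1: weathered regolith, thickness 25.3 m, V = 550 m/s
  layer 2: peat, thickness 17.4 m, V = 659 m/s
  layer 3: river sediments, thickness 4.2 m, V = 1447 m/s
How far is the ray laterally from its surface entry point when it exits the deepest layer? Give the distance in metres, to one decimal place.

16.5 m

Ray parameter p = sin 15.1° / 550 m/s = 4.7364e-04 s/m.
Layer 1: θ = 15.10°; offset = 25.3·tan 15.10° = 6.826 m.
Layer 2: sin θ = p·659 = 0.3121 → θ = 18.19°; offset = 17.4·tan 18.19° = 5.717 m.
Layer 3: sin θ = p·1447 = 0.6854 → θ = 43.26°; offset = 4.2·tan 43.26° = 3.953 m.
Summing the layer offsets gives 16.496 m.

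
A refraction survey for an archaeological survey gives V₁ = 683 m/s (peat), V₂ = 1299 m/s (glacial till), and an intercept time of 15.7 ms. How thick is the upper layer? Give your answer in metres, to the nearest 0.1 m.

h = tᵢ·V₁·V₂ / (2·√(V₂²−V₁²)).
√(V₂²−V₁²) = √(1299² − 683²) = 1104.9 m/s.
h = 0.0157 s × 683 × 1299 / (2 × 1104.9) = 6.30 m.

6.3 m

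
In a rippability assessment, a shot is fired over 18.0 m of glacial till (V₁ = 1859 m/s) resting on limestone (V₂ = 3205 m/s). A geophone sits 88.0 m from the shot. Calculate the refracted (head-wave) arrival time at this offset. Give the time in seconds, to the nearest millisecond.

θ_c = arcsin(V₁/V₂) = arcsin(1859/3205) = 35.45°, cos θ_c = 0.8146.
Intercept time tᵢ = 2h cos θ_c / V₁ = 2·18.0·0.8146/1859 = 0.01577 s.
t = x/V₂ + tᵢ = 88.0/3205 + 0.01577 = 0.04323 s.

0.043 s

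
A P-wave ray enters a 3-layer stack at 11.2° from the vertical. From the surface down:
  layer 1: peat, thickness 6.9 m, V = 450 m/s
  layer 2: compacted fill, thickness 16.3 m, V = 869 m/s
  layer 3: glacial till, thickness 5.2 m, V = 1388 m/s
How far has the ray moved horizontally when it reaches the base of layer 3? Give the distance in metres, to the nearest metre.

Apply Snell's law at each interface; in layer i the horizontal offset is hᵢ·tan θᵢ.
Layer 1: θ = 11.20°; offset = 6.9·tan 11.20° = 1.366 m.
Layer 2: sin θ = 869·sin 11.2°/450 = 0.3751, θ = 22.03°; offset = 16.3·tan 22.03° = 6.595 m.
Layer 3: sin θ = 1388·sin 11.2°/450 = 0.5991, θ = 36.81°; offset = 5.2·tan 36.81° = 3.891 m.
Total horizontal offset = 11.853 m.

12 m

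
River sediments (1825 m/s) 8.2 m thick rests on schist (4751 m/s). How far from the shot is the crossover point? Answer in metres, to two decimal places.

θ_c = arcsin(1825/4751) = 22.59°, so cos θ_c = 0.9233 and tᵢ = 2h cos θ_c/V₁ = 0.0083 s.
At crossover x/V₁ = x/V₂ + tᵢ ⇒ x = tᵢ/(1/V₁ − 1/V₂) = 0.00830/(5.4795e-04 − 2.1048e-04) = 24.59 m.

24.59 m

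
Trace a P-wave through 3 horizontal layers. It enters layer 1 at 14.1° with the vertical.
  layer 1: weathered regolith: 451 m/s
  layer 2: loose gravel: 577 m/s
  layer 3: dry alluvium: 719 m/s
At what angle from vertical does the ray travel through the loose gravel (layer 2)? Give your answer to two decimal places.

18.16°

Ray parameter p = sin 14.1° / 451 = 5.4017e-04 s/m.
sin θ_2 = p·V_2 = 5.4017e-04 × 577 = 0.3117.
θ_2 = arcsin 0.3117 = 18.16°.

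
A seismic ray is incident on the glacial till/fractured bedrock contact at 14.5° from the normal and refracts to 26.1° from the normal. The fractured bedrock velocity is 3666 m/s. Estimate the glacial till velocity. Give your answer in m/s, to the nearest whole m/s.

Snell's law: sin 14.5°/V₁ = sin 26.1°/V₂.
V₁ = V₂·sin 14.5°/sin 26.1° = 3666 × 0.5691 = 2086.41 m/s.

2086 m/s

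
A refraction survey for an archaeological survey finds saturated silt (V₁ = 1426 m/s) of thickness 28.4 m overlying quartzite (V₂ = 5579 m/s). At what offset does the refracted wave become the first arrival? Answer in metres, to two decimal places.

73.77 m

x_cross = 2h·√((V₂+V₁)/(V₂−V₁)).
(V₂+V₁)/(V₂−V₁) = (5579+1426)/(5579−1426) = 1.6867; √ = 1.2987.
x_cross = 2·28.4·1.2987 = 73.77 m.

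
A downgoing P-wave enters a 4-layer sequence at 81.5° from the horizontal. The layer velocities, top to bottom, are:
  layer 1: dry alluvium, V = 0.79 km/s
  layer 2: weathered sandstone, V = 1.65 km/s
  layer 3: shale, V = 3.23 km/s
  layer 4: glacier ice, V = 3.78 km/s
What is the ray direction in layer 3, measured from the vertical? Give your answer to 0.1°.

37.2°

From the normal: θ₁ = 90° − 81.5° = 8.5°.
Ray parameter p = sin 8.5° / 0.79 = 1.8710e-01 s/km.
sin θ_3 = p·V_3 = 1.8710e-01 × 3.23 = 0.6043.
θ_3 = 37.18° from the vertical.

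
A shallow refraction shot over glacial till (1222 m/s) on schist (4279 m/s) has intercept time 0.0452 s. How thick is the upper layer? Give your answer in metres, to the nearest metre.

29 m

θ_c = arcsin(1222/4279) = 16.59°; cos θ_c = 0.9584.
tᵢ = 2h cos θ_c/V₁ ⇒ h = tᵢ·V₁/(2 cos θ_c) = 0.0452·1222/(2·0.9584) = 28.82 m.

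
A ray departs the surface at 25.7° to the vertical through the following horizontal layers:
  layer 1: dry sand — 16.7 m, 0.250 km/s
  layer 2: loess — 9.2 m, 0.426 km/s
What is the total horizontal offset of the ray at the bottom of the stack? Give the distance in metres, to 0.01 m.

18.13 m

p = sin θ₁/V₁ = sin 25.7°/0.250 = 1.7346e+00 s/km is conserved through the stack.
Layer 1: θ = 25.70°; offset = 16.7·tan 25.70° = 8.0372 m.
Layer 2: sin θ = p·0.426 = 0.7390 → θ = 47.64°; offset = 9.2·tan 47.64° = 10.0903 m.
Summing the layer offsets gives 18.1275 m.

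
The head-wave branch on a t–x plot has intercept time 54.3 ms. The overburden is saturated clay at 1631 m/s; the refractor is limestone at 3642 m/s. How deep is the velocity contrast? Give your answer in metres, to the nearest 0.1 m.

49.5 m

θ_c = arcsin(1631/3642) = 26.60°; cos θ_c = 0.8941.
tᵢ = 2h cos θ_c/V₁ ⇒ h = tᵢ·V₁/(2 cos θ_c) = 0.0543·1631/(2·0.8941) = 49.53 m.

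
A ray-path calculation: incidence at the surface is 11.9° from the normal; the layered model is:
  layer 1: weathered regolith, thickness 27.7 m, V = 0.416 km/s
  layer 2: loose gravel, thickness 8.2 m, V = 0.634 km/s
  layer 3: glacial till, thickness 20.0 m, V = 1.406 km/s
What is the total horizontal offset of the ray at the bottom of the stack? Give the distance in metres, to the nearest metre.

p = sin θ₁/V₁ = sin 11.9°/0.416 = 4.9568e-01 s/km is conserved through the stack.
Layer 1: θ = 11.90°; offset = 27.7·tan 11.90° = 5.837 m.
Layer 2: sin θ = p·0.634 = 0.3143 → θ = 18.32°; offset = 8.2·tan 18.32° = 2.714 m.
Layer 3: sin θ = p·1.406 = 0.6969 → θ = 44.18°; offset = 20.0·tan 44.18° = 19.436 m.
Summing the layer offsets gives 27.988 m.

28 m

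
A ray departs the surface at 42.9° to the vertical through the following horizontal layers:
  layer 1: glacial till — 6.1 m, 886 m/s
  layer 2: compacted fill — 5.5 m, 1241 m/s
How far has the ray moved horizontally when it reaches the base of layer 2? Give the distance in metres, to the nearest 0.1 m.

p = sin θ₁/V₁ = sin 42.9°/886 = 7.6831e-04 s/m is conserved through the stack.
Layer 1: θ = 42.90°; offset = 6.1·tan 42.90° = 5.668 m.
Layer 2: sin θ = p·1241 = 0.9535 → θ = 72.45°; offset = 5.5·tan 72.45° = 17.394 m.
Total horizontal offset = 23.063 m.

23.1 m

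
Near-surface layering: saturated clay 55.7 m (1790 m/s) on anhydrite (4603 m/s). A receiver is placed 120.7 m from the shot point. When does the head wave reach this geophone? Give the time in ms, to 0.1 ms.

83.6 ms

θ_c = arcsin(V₁/V₂) = arcsin(1790/4603) = 22.88°, cos θ_c = 0.9213.
Intercept time tᵢ = 2h cos θ_c / V₁ = 2·55.7·0.9213/1790 = 0.05734 s.
t = x/V₂ + tᵢ = 120.7/4603 + 0.05734 = 0.08356 s.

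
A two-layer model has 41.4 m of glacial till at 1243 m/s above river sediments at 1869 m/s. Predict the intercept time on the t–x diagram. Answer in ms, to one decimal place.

tᵢ = 2h·√(V₂²−V₁²)/(V₁V₂).
√(V₂²−V₁²) = √(1869²−1243²) = 1395.7 m/s.
tᵢ = 2·41.4·1395.7/(1243·1869) = 0.04975 s.

49.7 ms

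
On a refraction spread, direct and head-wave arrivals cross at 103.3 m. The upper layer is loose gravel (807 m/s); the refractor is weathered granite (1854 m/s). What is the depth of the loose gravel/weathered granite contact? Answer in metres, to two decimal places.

32.40 m

x_cross = 2h·√((V₂+V₁)/(V₂−V₁)) → h = x_cross / (2·√((V₂+V₁)/(V₂−V₁))).
√((V₂+V₁)/(V₂−V₁)) = √((1854+807)/(1854−807)) = 1.5942.
h = 103.3 / (2·1.5942) = 32.40 m.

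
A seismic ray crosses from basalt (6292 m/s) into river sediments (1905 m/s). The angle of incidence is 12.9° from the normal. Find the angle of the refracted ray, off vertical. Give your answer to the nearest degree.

Snell's law: sin θ₂ = (V₂/V₁)·sin θ₁ = (1905/6292)·sin 12.9° = 0.0676.
θ₂ = arcsin 0.0676 = 3.88° from the normal.

4°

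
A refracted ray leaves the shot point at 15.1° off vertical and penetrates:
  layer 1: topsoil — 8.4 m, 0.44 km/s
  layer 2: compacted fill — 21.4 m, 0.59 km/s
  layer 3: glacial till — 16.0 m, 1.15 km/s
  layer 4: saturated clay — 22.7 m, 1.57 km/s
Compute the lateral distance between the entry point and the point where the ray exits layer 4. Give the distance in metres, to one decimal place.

82.3 m

Apply Snell's law at each interface; in layer i the horizontal offset is hᵢ·tan θᵢ.
Layer 1: θ = 15.10°; offset = 8.4·tan 15.10° = 2.266 m.
Layer 2: sin θ = 0.59·sin 15.1°/0.44 = 0.3493, θ = 20.45°; offset = 21.4·tan 20.45° = 7.978 m.
Layer 3: sin θ = 1.15·sin 15.1°/0.44 = 0.6809, θ = 42.91°; offset = 16.0·tan 42.91° = 14.874 m.
Layer 4: sin θ = 1.57·sin 15.1°/0.44 = 0.9295, θ = 68.36°; offset = 22.7·tan 68.36° = 57.221 m.
Total horizontal offset = 82.339 m.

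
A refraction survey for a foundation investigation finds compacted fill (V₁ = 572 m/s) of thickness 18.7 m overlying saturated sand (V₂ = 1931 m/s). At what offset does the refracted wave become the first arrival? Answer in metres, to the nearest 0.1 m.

θ_c = arcsin(572/1931) = 17.23°, so cos θ_c = 0.9551 and tᵢ = 2h cos θ_c/V₁ = 0.0625 s.
At crossover x/V₁ = x/V₂ + tᵢ ⇒ x = tᵢ/(1/V₁ − 1/V₂) = 0.06245/(1.7483e-03 − 5.1787e-04) = 50.76 m.

50.8 m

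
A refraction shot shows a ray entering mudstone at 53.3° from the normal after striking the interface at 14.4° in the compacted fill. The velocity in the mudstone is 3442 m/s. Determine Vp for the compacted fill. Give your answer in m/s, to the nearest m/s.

sin 14.4° = 0.2487; sin 53.3° = 0.8018.
V₁ = V₂·(sin θ₁/sin θ₂) = 3442·(0.2487/0.8018) = 1067.62 m/s.

1068 m/s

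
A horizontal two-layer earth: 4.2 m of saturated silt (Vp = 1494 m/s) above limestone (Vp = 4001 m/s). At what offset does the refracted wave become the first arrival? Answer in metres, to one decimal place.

θ_c = arcsin(1494/4001) = 21.93°, so cos θ_c = 0.9277 and tᵢ = 2h cos θ_c/V₁ = 0.0052 s.
At crossover x/V₁ = x/V₂ + tᵢ ⇒ x = tᵢ/(1/V₁ − 1/V₂) = 0.00522/(6.6934e-04 − 2.4994e-04) = 12.44 m.

12.4 m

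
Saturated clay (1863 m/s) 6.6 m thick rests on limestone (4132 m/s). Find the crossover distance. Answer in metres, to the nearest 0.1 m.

θ_c = arcsin(1863/4132) = 26.80°, so cos θ_c = 0.8926 and tᵢ = 2h cos θ_c/V₁ = 0.0063 s.
At crossover x/V₁ = x/V₂ + tᵢ ⇒ x = tᵢ/(1/V₁ − 1/V₂) = 0.00632/(5.3677e-04 − 2.4201e-04) = 21.46 m.

21.5 m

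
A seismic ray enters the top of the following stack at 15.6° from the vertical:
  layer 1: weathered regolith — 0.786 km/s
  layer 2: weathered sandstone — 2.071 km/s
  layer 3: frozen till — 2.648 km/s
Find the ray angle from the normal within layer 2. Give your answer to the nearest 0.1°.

Snell's law across each interface conserves sin θ / V, so sin θ_2 = V_2·sin θ₁/V₁.
sin θ_2 = 2.071 × sin 15.6° / 0.786 = 0.7086.
θ_2 = arcsin 0.7086 = 45.12°.

45.1°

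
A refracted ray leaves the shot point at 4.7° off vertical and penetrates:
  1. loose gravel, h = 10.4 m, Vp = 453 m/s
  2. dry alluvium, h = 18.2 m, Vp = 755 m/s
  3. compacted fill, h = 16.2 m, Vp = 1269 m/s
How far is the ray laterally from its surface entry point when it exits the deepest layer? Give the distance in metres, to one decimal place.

Ray parameter p = sin 4.7° / 453 m/s = 1.8088e-04 s/m.
Layer 1: θ = 4.70°; offset = 10.4·tan 4.70° = 0.855 m.
Layer 2: sin θ = p·755 = 0.1366 → θ = 7.85°; offset = 18.2·tan 7.85° = 2.509 m.
Layer 3: sin θ = p·1269 = 0.2295 → θ = 13.27°; offset = 16.2·tan 13.27° = 3.820 m.
Σ offsets = 7.185 m.

7.2 m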